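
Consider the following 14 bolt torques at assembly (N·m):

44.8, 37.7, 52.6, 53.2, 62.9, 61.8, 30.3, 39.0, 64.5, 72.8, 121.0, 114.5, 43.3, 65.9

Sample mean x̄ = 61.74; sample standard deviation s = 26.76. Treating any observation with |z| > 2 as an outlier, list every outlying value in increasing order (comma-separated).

121.0

Cutoffs at x̄ ± 2s: 61.74 ± 2·26.76 = [8.22, 115.26].
121.0: z = 2.21, |z| > 2 → outlier.
Every other value lies within [8.22, 115.26].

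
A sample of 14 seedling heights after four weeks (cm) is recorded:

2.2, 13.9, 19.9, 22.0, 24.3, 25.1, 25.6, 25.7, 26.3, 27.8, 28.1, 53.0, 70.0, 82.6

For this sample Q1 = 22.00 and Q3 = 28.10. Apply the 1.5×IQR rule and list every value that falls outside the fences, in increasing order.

IQR = Q3 − Q1 = 28.10 − 22.00 = 6.10.
Lower fence = Q1 − 1.5·IQR = 22.00 − 9.15 = 12.85.
Upper fence = Q3 + 1.5·IQR = 28.10 + 9.15 = 37.25.
2.2 < 12.85 → outlier.
53.0 > 37.25 → outlier.
70.0 > 37.25 → outlier.
82.6 > 37.25 → outlier.
All remaining values lie within [12.85, 37.25].

2.2, 53.0, 70.0, 82.6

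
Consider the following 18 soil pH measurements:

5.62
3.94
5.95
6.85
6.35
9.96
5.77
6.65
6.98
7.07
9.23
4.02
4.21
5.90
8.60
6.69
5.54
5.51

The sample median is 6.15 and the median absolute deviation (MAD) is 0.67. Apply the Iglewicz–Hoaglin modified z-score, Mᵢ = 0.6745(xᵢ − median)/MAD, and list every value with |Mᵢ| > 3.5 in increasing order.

9.96

|Mᵢ| > 3.5 ⇔ |xᵢ − 6.15| > 3.5·0.67/0.6745 = 3.48.
So outliers lie outside [2.67, 9.63].
9.96: M = 3.84 → outlier.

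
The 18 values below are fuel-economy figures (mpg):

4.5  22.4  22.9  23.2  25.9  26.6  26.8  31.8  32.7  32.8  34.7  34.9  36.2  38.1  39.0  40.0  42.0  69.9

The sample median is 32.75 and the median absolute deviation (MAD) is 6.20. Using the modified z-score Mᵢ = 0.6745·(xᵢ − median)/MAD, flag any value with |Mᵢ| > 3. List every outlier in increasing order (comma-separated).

|Mᵢ| > 3 ⇔ |xᵢ − 32.75| > 3·6.20/0.6745 = 27.58.
So outliers lie outside [5.17, 60.33].
4.5: M = -3.07 → outlier.
69.9: M = 4.04 → outlier.

4.5, 69.9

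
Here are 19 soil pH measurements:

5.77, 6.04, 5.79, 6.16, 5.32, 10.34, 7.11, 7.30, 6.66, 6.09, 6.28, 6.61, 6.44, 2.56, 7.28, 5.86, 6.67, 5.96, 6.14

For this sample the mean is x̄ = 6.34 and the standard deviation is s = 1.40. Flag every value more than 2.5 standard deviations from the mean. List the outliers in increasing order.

2.56, 10.34

Cutoffs at x̄ ± 2.5s: 6.34 ± 2.5·1.40 = [2.84, 9.84].
2.56: z = -2.70, |z| > 2.5 → outlier.
10.34: z = 2.86, |z| > 2.5 → outlier.
Every other value lies within [2.84, 9.84].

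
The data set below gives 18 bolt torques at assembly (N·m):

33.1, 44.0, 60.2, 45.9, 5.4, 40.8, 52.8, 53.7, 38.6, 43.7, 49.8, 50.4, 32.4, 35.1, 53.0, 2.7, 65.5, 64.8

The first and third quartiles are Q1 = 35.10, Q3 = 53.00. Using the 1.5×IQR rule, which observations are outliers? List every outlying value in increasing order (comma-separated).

IQR = Q3 − Q1 = 53.00 − 35.10 = 17.90.
Lower fence = Q1 − 1.5·IQR = 35.10 − 26.85 = 8.25.
Upper fence = Q3 + 1.5·IQR = 53.00 + 26.85 = 79.85.
2.7 < 8.25 → outlier.
5.4 < 8.25 → outlier.
All remaining values lie within [8.25, 79.85].

2.7, 5.4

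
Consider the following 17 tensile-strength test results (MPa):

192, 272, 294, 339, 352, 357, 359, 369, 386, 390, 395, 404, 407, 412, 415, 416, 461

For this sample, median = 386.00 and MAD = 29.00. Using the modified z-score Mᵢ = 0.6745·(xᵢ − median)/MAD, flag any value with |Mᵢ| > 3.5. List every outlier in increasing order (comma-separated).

192

|Mᵢ| > 3.5 ⇔ |xᵢ − 386.00| > 3.5·29.00/0.6745 = 150.48.
So outliers lie outside [235.52, 536.48].
192: M = -4.51 → outlier.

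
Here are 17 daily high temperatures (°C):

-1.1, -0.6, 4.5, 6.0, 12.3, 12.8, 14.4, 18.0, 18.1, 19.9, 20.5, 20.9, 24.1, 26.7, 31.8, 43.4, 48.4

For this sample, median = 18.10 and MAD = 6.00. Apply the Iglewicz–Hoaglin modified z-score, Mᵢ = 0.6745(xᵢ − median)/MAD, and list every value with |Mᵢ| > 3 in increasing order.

|Mᵢ| > 3 ⇔ |xᵢ − 18.10| > 3·6.00/0.6745 = 26.69.
So outliers lie outside [-8.59, 44.79].
48.4: M = 3.41 → outlier.

48.4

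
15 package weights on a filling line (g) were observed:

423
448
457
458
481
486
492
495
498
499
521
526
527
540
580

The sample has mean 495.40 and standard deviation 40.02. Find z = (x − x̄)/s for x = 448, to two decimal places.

z = (448 − 495.40) / 40.02 = -1.18.

-1.18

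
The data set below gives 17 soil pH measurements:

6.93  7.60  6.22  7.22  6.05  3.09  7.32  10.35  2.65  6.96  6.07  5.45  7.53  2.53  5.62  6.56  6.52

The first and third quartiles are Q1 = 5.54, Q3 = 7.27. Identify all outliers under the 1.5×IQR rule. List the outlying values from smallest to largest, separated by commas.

IQR = Q3 − Q1 = 7.27 − 5.54 = 1.73.
Lower fence = Q1 − 1.5·IQR = 5.54 − 2.595 = 2.945.
Upper fence = Q3 + 1.5·IQR = 7.27 + 2.595 = 9.865.
2.53 < 2.945 → outlier.
2.65 < 2.945 → outlier.
10.35 > 9.865 → outlier.
All remaining values lie within [2.945, 9.865].

2.53, 2.65, 10.35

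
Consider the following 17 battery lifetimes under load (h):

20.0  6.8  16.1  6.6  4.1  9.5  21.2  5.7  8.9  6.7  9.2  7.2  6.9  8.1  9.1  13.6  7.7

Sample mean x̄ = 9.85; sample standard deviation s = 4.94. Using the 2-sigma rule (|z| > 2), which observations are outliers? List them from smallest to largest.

Cutoffs at x̄ ± 2s: 9.85 ± 2·4.94 = [-0.03, 19.73].
20.0: z = 2.05, |z| > 2 → outlier.
21.2: z = 2.30, |z| > 2 → outlier.
Every other value lies within [-0.03, 19.73].

20.0, 21.2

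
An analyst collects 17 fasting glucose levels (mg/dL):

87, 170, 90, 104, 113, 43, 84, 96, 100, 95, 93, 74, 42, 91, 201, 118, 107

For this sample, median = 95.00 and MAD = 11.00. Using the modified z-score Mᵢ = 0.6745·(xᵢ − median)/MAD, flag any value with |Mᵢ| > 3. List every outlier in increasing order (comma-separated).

|Mᵢ| > 3 ⇔ |xᵢ − 95.00| > 3·11.00/0.6745 = 48.93.
So outliers lie outside [46.07, 143.93].
42: M = -3.25 → outlier.
43: M = -3.19 → outlier.
170: M = 4.60 → outlier.
201: M = 6.50 → outlier.

42, 43, 170, 201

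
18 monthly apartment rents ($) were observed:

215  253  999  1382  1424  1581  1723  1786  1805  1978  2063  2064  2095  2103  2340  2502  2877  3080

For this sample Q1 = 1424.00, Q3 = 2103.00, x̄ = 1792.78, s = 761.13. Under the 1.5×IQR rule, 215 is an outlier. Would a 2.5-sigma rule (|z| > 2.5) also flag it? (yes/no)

no

z = (215 − 1792.78) / 761.13 = -2.07.
|z| = 2.07 ≤ 2.5.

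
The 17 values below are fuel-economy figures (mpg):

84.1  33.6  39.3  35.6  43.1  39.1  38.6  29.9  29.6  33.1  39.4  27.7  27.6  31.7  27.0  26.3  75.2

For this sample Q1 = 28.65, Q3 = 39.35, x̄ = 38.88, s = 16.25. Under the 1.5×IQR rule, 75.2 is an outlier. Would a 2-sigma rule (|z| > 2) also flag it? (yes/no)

yes

z = (75.2 − 38.88) / 16.25 = 2.24.
|z| = 2.24 > 2.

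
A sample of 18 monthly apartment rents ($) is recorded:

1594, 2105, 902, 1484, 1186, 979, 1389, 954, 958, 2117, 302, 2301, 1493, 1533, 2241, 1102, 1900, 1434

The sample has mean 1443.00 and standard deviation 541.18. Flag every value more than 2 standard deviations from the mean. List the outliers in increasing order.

302

Cutoffs at x̄ ± 2s: 1443.00 ± 2·541.18 = [360.64, 2525.36].
302: z = -2.11, |z| > 2 → outlier.
Every other value lies within [360.64, 2525.36].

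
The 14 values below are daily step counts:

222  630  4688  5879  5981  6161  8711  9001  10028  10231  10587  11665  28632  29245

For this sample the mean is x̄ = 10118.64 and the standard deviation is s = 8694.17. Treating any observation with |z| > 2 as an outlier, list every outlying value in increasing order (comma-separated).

Cutoffs at x̄ ± 2s: 10118.64 ± 2·8694.17 = [-7269.70, 27506.98].
28632: z = 2.13, |z| > 2 → outlier.
29245: z = 2.20, |z| > 2 → outlier.
Every other value lies within [-7269.70, 27506.98].

28632, 29245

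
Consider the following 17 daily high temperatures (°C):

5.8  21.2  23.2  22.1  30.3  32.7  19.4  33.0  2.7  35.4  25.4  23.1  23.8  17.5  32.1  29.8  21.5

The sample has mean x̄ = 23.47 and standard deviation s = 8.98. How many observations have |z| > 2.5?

Cutoffs: x̄ ± 2.5s = [1.02, 45.92].
Every value lies within the cutoffs.

0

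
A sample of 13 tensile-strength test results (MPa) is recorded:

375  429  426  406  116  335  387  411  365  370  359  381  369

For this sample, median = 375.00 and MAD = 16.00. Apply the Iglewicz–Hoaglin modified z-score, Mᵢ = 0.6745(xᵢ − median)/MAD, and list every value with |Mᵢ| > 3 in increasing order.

|Mᵢ| > 3 ⇔ |xᵢ − 375.00| > 3·16.00/0.6745 = 71.16.
So outliers lie outside [303.84, 446.16].
116: M = -10.92 → outlier.

116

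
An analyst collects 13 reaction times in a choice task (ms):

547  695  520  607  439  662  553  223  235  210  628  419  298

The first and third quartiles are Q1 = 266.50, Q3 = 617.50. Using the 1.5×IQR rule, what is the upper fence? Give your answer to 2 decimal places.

1144.00

IQR = Q3 − Q1 = 617.50 − 266.50 = 351.00.
Lower fence = Q1 − 1.5·IQR = 266.50 − 526.50 = -260.00.
Upper fence = Q3 + 1.5·IQR = 617.50 + 526.50 = 1144.00.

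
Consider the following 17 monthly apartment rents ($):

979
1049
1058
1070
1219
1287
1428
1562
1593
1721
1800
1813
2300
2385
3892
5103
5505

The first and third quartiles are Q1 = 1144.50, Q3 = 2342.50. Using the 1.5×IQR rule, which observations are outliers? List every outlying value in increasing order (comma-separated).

IQR = Q3 − Q1 = 2342.50 − 1144.50 = 1198.00.
Lower fence = Q1 − 1.5·IQR = 1144.50 − 1797.00 = -652.50.
Upper fence = Q3 + 1.5·IQR = 2342.50 + 1797.00 = 4139.50.
5103 > 4139.50 → outlier.
5505 > 4139.50 → outlier.
All remaining values lie within [-652.50, 4139.50].

5103, 5505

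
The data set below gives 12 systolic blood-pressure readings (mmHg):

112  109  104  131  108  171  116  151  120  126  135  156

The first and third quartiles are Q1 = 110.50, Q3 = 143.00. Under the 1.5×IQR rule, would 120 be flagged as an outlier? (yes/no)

IQR = Q3 − Q1 = 143.00 − 110.50 = 32.50.
Lower fence = Q1 − 1.5·IQR = 110.50 − 48.75 = 61.75.
Upper fence = Q3 + 1.5·IQR = 143.00 + 48.75 = 191.75.
120 lies within [61.75, 191.75].

no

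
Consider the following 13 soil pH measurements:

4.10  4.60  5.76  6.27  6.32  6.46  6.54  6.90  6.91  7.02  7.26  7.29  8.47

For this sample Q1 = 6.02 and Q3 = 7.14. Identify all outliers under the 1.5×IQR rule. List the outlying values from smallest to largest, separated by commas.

4.10

IQR = Q3 − Q1 = 7.14 − 6.02 = 1.12.
Lower fence = Q1 − 1.5·IQR = 6.02 − 1.68 = 4.34.
Upper fence = Q3 + 1.5·IQR = 7.14 + 1.68 = 8.82.
4.10 < 4.34 → outlier.
All remaining values lie within [4.34, 8.82].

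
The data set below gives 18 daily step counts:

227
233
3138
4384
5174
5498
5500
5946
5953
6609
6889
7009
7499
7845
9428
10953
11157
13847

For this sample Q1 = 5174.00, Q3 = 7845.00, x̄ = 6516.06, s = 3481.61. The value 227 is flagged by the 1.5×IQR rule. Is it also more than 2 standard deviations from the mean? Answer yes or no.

z = (227 − 6516.06) / 3481.61 = -1.81.
|z| = 1.81 ≤ 2.

no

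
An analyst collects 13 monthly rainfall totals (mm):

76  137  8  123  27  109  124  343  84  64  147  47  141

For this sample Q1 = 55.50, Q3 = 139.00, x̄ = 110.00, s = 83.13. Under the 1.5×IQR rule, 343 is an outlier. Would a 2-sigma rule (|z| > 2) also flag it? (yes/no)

z = (343 − 110.00) / 83.13 = 2.80.
|z| = 2.80 > 2.

yes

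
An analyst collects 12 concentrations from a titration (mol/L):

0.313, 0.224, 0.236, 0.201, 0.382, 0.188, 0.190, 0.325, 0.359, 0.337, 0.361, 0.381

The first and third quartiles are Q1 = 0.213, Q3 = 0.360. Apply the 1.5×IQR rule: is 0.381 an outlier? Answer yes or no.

IQR = Q3 − Q1 = 0.360 − 0.213 = 0.147.
Lower fence = Q1 − 1.5·IQR = 0.213 − 0.2205 = -0.0075.
Upper fence = Q3 + 1.5·IQR = 0.360 + 0.2205 = 0.5805.
0.381 lies within [-0.0075, 0.5805].

no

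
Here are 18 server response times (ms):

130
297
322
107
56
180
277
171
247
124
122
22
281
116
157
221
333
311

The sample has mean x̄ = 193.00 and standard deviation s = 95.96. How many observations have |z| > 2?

Cutoffs: x̄ ± 2s = [1.08, 384.92].
Every value lies within the cutoffs.

0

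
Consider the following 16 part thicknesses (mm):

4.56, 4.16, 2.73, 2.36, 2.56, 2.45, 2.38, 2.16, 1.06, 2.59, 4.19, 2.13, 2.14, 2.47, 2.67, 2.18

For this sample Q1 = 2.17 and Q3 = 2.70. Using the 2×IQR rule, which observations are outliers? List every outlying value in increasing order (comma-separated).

IQR = Q3 − Q1 = 2.70 − 2.17 = 0.53.
Lower fence = Q1 − 2·IQR = 2.17 − 1.06 = 1.11.
Upper fence = Q3 + 2·IQR = 2.70 + 1.06 = 3.76.
1.06 < 1.11 → outlier.
4.16 > 3.76 → outlier.
4.19 > 3.76 → outlier.
4.56 > 3.76 → outlier.
All remaining values lie within [1.11, 3.76].

1.06, 4.16, 4.19, 4.56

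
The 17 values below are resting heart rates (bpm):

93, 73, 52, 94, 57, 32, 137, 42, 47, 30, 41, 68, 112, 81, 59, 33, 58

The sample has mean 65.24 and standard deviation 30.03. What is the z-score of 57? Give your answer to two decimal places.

-0.27

z = (57 − 65.24) / 30.03 = -0.27.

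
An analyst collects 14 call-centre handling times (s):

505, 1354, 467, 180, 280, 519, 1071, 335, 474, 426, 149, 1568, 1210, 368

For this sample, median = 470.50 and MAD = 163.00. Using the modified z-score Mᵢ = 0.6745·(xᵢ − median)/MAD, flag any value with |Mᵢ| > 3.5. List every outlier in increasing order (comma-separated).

|Mᵢ| > 3.5 ⇔ |xᵢ − 470.50| > 3.5·163.00/0.6745 = 845.81.
So outliers lie outside [-375.31, 1316.31].
1354: M = 3.66 → outlier.
1568: M = 4.54 → outlier.

1354, 1568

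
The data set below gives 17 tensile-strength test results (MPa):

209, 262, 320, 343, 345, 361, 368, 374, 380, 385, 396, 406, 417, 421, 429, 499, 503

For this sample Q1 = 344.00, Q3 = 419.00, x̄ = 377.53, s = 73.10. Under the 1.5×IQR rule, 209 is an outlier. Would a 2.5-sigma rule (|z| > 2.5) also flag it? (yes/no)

z = (209 − 377.53) / 73.10 = -2.31.
|z| = 2.31 ≤ 2.5.

no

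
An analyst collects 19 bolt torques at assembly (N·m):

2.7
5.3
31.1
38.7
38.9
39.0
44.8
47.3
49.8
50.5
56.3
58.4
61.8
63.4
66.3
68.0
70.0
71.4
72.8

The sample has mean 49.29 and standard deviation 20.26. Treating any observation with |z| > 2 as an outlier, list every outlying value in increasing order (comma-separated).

Cutoffs at x̄ ± 2s: 49.29 ± 2·20.26 = [8.77, 89.81].
2.7: z = -2.30, |z| > 2 → outlier.
5.3: z = -2.17, |z| > 2 → outlier.
Every other value lies within [8.77, 89.81].

2.7, 5.3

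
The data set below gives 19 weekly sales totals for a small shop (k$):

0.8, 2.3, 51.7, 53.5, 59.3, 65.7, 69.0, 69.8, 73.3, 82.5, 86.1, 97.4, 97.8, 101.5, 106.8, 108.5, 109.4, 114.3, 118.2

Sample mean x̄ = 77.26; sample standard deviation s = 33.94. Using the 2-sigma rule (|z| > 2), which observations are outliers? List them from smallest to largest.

Cutoffs at x̄ ± 2s: 77.26 ± 2·33.94 = [9.38, 145.14].
0.8: z = -2.25, |z| > 2 → outlier.
2.3: z = -2.21, |z| > 2 → outlier.
Every other value lies within [9.38, 145.14].

0.8, 2.3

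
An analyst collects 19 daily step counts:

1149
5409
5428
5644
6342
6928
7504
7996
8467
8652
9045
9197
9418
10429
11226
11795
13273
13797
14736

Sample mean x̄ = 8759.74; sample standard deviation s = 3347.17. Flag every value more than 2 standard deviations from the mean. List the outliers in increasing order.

Cutoffs at x̄ ± 2s: 8759.74 ± 2·3347.17 = [2065.40, 15454.08].
1149: z = -2.27, |z| > 2 → outlier.
Every other value lies within [2065.40, 15454.08].

1149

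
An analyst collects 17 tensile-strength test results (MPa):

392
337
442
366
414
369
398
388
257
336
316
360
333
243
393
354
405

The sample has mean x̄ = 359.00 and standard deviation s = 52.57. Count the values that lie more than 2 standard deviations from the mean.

Cutoffs: x̄ ± 2s = [253.86, 464.14].
Outside the cutoffs: 243.

1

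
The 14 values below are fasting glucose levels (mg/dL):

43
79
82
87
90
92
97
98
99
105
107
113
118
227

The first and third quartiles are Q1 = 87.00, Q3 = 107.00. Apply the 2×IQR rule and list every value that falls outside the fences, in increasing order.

IQR = Q3 − Q1 = 107.00 − 87.00 = 20.00.
Lower fence = Q1 − 2·IQR = 87.00 − 40.00 = 47.00.
Upper fence = Q3 + 2·IQR = 107.00 + 40.00 = 147.00.
43 < 47.00 → outlier.
227 > 147.00 → outlier.
All remaining values lie within [47.00, 147.00].

43, 227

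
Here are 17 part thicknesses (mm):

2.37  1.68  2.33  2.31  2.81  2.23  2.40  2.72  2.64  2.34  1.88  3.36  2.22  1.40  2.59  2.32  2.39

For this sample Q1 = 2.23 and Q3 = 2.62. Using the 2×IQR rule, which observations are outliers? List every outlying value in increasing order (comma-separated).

1.40

IQR = Q3 − Q1 = 2.62 − 2.23 = 0.39.
Lower fence = Q1 − 2·IQR = 2.23 − 0.78 = 1.45.
Upper fence = Q3 + 2·IQR = 2.62 + 0.78 = 3.40.
1.40 < 1.45 → outlier.
All remaining values lie within [1.45, 3.40].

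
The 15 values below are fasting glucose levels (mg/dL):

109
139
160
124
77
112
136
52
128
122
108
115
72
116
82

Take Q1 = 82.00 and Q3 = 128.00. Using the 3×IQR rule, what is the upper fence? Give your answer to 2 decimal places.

IQR = Q3 − Q1 = 128.00 − 82.00 = 46.00.
Lower fence = Q1 − 3·IQR = 82.00 − 138.00 = -56.00.
Upper fence = Q3 + 3·IQR = 128.00 + 138.00 = 266.00.

266.00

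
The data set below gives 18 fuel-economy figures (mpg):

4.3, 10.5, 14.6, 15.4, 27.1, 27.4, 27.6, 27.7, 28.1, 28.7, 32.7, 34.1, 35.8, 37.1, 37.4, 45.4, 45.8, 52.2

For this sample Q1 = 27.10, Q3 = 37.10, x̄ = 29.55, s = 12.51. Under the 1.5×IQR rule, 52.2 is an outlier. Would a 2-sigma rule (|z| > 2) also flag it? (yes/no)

no

z = (52.2 − 29.55) / 12.51 = 1.81.
|z| = 1.81 ≤ 2.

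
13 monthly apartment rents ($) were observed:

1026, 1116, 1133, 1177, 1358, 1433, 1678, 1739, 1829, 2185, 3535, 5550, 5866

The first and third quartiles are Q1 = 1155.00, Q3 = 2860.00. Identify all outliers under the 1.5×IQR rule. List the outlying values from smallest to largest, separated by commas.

IQR = Q3 − Q1 = 2860.00 − 1155.00 = 1705.00.
Lower fence = Q1 − 1.5·IQR = 1155.00 − 2557.50 = -1402.50.
Upper fence = Q3 + 1.5·IQR = 2860.00 + 2557.50 = 5417.50.
5550 > 5417.50 → outlier.
5866 > 5417.50 → outlier.
All remaining values lie within [-1402.50, 5417.50].

5550, 5866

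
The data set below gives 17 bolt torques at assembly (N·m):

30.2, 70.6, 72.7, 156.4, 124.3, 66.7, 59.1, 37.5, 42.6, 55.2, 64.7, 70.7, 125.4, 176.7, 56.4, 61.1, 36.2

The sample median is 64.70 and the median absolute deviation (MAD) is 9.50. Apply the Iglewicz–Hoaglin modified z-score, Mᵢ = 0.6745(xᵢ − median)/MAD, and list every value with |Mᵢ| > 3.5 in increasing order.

124.3, 125.4, 156.4, 176.7

|Mᵢ| > 3.5 ⇔ |xᵢ − 64.70| > 3.5·9.50/0.6745 = 49.30.
So outliers lie outside [15.40, 114.00].
124.3: M = 4.23 → outlier.
125.4: M = 4.31 → outlier.
156.4: M = 6.51 → outlier.
176.7: M = 7.95 → outlier.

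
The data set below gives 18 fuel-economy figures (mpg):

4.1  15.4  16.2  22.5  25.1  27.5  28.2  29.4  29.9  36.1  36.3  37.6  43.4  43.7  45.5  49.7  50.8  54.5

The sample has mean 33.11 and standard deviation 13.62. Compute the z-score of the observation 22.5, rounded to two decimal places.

z = (22.5 − 33.11) / 13.62 = -0.78.

-0.78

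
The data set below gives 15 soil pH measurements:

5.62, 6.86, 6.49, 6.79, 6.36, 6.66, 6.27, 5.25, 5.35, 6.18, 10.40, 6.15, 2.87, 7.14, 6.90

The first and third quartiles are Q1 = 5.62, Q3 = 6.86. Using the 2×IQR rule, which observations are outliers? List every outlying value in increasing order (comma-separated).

2.87, 10.40

IQR = Q3 − Q1 = 6.86 − 5.62 = 1.24.
Lower fence = Q1 − 2·IQR = 5.62 − 2.48 = 3.14.
Upper fence = Q3 + 2·IQR = 6.86 + 2.48 = 9.34.
2.87 < 3.14 → outlier.
10.40 > 9.34 → outlier.
All remaining values lie within [3.14, 9.34].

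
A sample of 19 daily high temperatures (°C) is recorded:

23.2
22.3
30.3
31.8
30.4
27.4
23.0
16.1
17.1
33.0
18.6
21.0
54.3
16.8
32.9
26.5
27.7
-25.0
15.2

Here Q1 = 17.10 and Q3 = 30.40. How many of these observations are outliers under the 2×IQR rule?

1

IQR = 13.30; fences at 17.10 − 26.60 = -9.50 and 30.40 + 26.60 = 57.00.
Outside the cutoffs: -25.0.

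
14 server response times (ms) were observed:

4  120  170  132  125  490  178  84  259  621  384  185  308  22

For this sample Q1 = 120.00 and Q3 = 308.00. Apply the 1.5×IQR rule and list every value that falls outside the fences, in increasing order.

621

IQR = Q3 − Q1 = 308.00 − 120.00 = 188.00.
Lower fence = Q1 − 1.5·IQR = 120.00 − 282.00 = -162.00.
Upper fence = Q3 + 1.5·IQR = 308.00 + 282.00 = 590.00.
621 > 590.00 → outlier.
All remaining values lie within [-162.00, 590.00].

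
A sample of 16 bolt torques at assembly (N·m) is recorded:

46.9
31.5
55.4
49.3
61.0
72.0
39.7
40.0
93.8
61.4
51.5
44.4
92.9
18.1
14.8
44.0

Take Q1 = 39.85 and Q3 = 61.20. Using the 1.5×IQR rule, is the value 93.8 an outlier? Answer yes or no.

IQR = Q3 − Q1 = 61.20 − 39.85 = 21.35.
Lower fence = Q1 − 1.5·IQR = 39.85 − 32.025 = 7.825.
Upper fence = Q3 + 1.5·IQR = 61.20 + 32.025 = 93.225.
93.8 lies above the upper fence.

yes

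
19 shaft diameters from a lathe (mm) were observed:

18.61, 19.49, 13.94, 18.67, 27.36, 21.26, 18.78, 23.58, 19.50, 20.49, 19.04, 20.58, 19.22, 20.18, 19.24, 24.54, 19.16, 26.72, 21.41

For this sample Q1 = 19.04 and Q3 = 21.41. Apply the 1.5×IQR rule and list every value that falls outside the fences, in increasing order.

IQR = Q3 − Q1 = 21.41 − 19.04 = 2.37.
Lower fence = Q1 − 1.5·IQR = 19.04 − 3.555 = 15.485.
Upper fence = Q3 + 1.5·IQR = 21.41 + 3.555 = 24.965.
13.94 < 15.485 → outlier.
26.72 > 24.965 → outlier.
27.36 > 24.965 → outlier.
All remaining values lie within [15.485, 24.965].

13.94, 26.72, 27.36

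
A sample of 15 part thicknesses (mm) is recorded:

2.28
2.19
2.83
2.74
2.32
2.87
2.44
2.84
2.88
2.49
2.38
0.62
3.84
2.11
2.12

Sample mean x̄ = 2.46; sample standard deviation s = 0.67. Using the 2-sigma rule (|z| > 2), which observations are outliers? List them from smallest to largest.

0.62, 3.84

Cutoffs at x̄ ± 2s: 2.46 ± 2·0.67 = [1.12, 3.80].
0.62: z = -2.75, |z| > 2 → outlier.
3.84: z = 2.06, |z| > 2 → outlier.
Every other value lies within [1.12, 3.80].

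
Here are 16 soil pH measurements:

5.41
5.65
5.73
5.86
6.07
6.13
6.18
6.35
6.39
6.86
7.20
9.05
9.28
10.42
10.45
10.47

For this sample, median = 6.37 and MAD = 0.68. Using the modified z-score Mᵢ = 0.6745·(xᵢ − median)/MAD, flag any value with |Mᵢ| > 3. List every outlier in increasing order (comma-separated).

10.42, 10.45, 10.47

|Mᵢ| > 3 ⇔ |xᵢ − 6.37| > 3·0.68/0.6745 = 3.02.
So outliers lie outside [3.35, 9.39].
10.42: M = 4.02 → outlier.
10.45: M = 4.05 → outlier.
10.47: M = 4.07 → outlier.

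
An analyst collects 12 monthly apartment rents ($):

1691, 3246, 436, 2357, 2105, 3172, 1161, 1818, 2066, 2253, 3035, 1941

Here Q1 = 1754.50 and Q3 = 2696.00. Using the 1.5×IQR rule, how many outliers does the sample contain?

0

IQR = 941.50; fences at 1754.50 − 1412.25 = 342.25 and 2696.00 + 1412.25 = 4108.25.
Every value lies within the cutoffs.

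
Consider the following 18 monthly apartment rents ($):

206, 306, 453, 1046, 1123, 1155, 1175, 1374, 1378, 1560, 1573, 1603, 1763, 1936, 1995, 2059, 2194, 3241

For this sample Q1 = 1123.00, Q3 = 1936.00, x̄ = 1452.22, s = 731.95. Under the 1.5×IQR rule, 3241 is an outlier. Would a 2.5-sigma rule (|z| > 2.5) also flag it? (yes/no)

z = (3241 − 1452.22) / 731.95 = 2.44.
|z| = 2.44 ≤ 2.5.

no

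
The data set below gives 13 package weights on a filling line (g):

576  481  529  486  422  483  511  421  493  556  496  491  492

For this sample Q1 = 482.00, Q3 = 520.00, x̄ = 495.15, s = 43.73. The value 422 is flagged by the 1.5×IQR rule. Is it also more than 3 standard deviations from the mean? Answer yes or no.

no

z = (422 − 495.15) / 43.73 = -1.67.
|z| = 1.67 ≤ 3.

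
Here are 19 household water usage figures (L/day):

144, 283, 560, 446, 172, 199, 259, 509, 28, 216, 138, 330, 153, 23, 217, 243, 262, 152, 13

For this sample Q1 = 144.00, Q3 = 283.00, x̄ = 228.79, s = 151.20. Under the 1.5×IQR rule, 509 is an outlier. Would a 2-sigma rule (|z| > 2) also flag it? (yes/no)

z = (509 − 228.79) / 151.20 = 1.85.
|z| = 1.85 ≤ 2.

no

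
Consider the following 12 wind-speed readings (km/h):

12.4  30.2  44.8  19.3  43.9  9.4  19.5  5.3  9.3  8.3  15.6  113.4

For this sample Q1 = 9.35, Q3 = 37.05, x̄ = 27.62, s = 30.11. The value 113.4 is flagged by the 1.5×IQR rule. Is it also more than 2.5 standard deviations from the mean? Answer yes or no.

z = (113.4 − 27.62) / 30.11 = 2.85.
|z| = 2.85 > 2.5.

yes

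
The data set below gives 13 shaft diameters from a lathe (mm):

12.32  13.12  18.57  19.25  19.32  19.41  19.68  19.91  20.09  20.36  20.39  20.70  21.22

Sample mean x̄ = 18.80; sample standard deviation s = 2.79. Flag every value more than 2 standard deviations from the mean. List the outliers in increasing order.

12.32, 13.12

Cutoffs at x̄ ± 2s: 18.80 ± 2·2.79 = [13.22, 24.38].
12.32: z = -2.32, |z| > 2 → outlier.
13.12: z = -2.04, |z| > 2 → outlier.
Every other value lies within [13.22, 24.38].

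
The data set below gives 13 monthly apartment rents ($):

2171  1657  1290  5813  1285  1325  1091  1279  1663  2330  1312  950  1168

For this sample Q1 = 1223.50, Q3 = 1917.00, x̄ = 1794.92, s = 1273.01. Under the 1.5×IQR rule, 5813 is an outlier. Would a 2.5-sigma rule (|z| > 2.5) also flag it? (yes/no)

z = (5813 − 1794.92) / 1273.01 = 3.16.
|z| = 3.16 > 2.5.

yes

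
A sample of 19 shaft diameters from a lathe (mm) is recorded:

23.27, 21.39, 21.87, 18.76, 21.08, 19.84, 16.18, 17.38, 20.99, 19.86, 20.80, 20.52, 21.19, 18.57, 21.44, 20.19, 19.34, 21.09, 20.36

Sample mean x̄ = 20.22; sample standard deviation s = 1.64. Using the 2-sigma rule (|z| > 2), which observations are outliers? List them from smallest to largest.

Cutoffs at x̄ ± 2s: 20.22 ± 2·1.64 = [16.94, 23.50].
16.18: z = -2.46, |z| > 2 → outlier.
Every other value lies within [16.94, 23.50].

16.18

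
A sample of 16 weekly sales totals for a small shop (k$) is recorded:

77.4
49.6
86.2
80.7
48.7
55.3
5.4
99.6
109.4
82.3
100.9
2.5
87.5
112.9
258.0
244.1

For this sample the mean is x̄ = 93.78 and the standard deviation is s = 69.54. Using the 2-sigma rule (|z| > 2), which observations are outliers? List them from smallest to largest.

Cutoffs at x̄ ± 2s: 93.78 ± 2·69.54 = [-45.30, 232.86].
244.1: z = 2.16, |z| > 2 → outlier.
258.0: z = 2.36, |z| > 2 → outlier.
Every other value lies within [-45.30, 232.86].

244.1, 258.0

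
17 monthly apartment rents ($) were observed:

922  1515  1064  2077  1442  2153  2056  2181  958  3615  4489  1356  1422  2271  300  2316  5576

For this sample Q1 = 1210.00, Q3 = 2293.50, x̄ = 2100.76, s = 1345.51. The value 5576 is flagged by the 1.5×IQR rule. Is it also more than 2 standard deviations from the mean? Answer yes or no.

z = (5576 − 2100.76) / 1345.51 = 2.58.
|z| = 2.58 > 2.

yes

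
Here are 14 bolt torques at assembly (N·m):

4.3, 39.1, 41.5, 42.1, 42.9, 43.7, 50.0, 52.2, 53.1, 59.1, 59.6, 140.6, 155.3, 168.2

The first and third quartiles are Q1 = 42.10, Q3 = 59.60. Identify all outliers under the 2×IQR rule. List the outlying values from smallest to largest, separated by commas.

IQR = Q3 − Q1 = 59.60 − 42.10 = 17.50.
Lower fence = Q1 − 2·IQR = 42.10 − 35.00 = 7.10.
Upper fence = Q3 + 2·IQR = 59.60 + 35.00 = 94.60.
4.3 < 7.10 → outlier.
140.6 > 94.60 → outlier.
155.3 > 94.60 → outlier.
168.2 > 94.60 → outlier.
All remaining values lie within [7.10, 94.60].

4.3, 140.6, 155.3, 168.2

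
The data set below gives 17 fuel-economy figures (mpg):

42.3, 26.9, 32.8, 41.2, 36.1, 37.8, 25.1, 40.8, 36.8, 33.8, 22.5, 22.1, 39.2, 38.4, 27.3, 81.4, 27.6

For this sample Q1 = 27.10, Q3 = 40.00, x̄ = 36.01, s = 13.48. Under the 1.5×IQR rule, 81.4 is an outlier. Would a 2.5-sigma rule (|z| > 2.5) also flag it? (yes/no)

yes

z = (81.4 − 36.01) / 13.48 = 3.37.
|z| = 3.37 > 2.5.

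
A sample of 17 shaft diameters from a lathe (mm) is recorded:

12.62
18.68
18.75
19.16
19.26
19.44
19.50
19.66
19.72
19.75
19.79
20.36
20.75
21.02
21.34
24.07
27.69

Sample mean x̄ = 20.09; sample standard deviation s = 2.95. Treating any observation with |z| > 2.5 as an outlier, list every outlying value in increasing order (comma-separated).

Cutoffs at x̄ ± 2.5s: 20.09 ± 2.5·2.95 = [12.715, 27.465].
12.62: z = -2.53, |z| > 2.5 → outlier.
27.69: z = 2.58, |z| > 2.5 → outlier.
Every other value lies within [12.715, 27.465].

12.62, 27.69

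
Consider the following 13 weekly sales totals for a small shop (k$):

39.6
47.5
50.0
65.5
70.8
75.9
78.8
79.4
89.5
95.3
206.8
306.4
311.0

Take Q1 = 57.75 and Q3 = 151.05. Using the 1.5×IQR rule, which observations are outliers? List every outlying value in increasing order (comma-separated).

306.4, 311.0

IQR = Q3 − Q1 = 151.05 − 57.75 = 93.30.
Lower fence = Q1 − 1.5·IQR = 57.75 − 139.95 = -82.20.
Upper fence = Q3 + 1.5·IQR = 151.05 + 139.95 = 291.00.
306.4 > 291.00 → outlier.
311.0 > 291.00 → outlier.
All remaining values lie within [-82.20, 291.00].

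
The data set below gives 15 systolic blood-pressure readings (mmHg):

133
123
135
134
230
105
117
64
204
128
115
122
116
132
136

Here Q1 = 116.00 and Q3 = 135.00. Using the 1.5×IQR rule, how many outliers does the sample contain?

IQR = 19.00; fences at 116.00 − 28.50 = 87.50 and 135.00 + 28.50 = 163.50.
Outside the cutoffs: 64, 204, 230.

3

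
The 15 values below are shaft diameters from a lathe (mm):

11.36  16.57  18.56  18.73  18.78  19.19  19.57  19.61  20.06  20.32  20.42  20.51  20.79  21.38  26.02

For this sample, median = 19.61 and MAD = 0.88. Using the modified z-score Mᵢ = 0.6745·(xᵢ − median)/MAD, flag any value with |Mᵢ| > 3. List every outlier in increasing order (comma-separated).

11.36, 26.02

|Mᵢ| > 3 ⇔ |xᵢ − 19.61| > 3·0.88/0.6745 = 3.91.
So outliers lie outside [15.70, 23.52].
11.36: M = -6.32 → outlier.
26.02: M = 4.91 → outlier.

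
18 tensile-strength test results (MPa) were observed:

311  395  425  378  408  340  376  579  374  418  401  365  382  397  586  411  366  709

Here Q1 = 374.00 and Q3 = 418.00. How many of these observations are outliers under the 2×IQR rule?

3

IQR = 44.00; fences at 374.00 − 88.00 = 286.00 and 418.00 + 88.00 = 506.00.
Outside the cutoffs: 579, 586, 709.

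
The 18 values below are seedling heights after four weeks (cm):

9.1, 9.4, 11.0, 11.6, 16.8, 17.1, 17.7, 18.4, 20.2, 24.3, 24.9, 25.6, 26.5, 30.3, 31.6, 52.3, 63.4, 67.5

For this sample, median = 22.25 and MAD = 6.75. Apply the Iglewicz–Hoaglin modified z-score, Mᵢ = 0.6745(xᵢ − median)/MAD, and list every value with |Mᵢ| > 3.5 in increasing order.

|Mᵢ| > 3.5 ⇔ |xᵢ − 22.25| > 3.5·6.75/0.6745 = 35.03.
So outliers lie outside [-12.78, 57.28].
63.4: M = 4.11 → outlier.
67.5: M = 4.52 → outlier.

63.4, 67.5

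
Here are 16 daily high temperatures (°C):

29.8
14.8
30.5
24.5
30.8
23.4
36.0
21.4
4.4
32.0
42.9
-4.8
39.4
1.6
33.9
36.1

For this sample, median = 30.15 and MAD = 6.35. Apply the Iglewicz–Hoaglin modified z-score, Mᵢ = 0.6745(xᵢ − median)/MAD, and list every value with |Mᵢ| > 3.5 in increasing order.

|Mᵢ| > 3.5 ⇔ |xᵢ − 30.15| > 3.5·6.35/0.6745 = 32.95.
So outliers lie outside [-2.80, 63.10].
-4.8: M = -3.71 → outlier.

-4.8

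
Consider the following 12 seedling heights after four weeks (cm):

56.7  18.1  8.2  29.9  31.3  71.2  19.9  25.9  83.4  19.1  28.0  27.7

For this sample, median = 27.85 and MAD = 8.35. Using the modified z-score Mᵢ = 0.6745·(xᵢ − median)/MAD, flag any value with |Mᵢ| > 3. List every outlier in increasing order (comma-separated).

|Mᵢ| > 3 ⇔ |xᵢ − 27.85| > 3·8.35/0.6745 = 37.14.
So outliers lie outside [-9.29, 64.99].
71.2: M = 3.50 → outlier.
83.4: M = 4.49 → outlier.

71.2, 83.4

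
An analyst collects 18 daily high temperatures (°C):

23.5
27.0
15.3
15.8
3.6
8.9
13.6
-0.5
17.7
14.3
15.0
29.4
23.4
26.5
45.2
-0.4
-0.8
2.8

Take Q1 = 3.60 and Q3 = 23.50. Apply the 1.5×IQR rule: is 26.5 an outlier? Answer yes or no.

no

IQR = Q3 − Q1 = 23.50 − 3.60 = 19.90.
Lower fence = Q1 − 1.5·IQR = 3.60 − 29.85 = -26.25.
Upper fence = Q3 + 1.5·IQR = 23.50 + 29.85 = 53.35.
26.5 lies within [-26.25, 53.35].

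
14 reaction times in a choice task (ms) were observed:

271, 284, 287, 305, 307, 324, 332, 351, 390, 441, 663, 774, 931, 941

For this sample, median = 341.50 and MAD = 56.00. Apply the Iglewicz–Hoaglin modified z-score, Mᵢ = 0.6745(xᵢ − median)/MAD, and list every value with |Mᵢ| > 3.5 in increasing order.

663, 774, 931, 941

|Mᵢ| > 3.5 ⇔ |xᵢ − 341.50| > 3.5·56.00/0.6745 = 290.59.
So outliers lie outside [50.91, 632.09].
663: M = 3.87 → outlier.
774: M = 5.21 → outlier.
931: M = 7.10 → outlier.
941: M = 7.22 → outlier.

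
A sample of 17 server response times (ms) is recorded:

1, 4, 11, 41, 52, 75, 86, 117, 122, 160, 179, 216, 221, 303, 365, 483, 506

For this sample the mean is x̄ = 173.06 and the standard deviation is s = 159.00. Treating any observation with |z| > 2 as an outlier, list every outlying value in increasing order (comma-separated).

506

Cutoffs at x̄ ± 2s: 173.06 ± 2·159.00 = [-144.94, 491.06].
506: z = 2.09, |z| > 2 → outlier.
Every other value lies within [-144.94, 491.06].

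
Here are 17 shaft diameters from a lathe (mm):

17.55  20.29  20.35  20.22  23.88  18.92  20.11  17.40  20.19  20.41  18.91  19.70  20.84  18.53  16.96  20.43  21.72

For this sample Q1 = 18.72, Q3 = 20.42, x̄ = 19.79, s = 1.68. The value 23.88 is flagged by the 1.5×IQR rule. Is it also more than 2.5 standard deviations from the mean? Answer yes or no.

z = (23.88 − 19.79) / 1.68 = 2.43.
|z| = 2.43 ≤ 2.5.

no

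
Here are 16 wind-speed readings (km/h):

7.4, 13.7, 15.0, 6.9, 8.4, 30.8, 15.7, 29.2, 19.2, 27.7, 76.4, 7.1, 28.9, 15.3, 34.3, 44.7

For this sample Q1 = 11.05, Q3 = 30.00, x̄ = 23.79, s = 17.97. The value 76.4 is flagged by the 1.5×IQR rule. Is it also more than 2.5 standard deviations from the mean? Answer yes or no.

yes

z = (76.4 − 23.79) / 17.97 = 2.93.
|z| = 2.93 > 2.5.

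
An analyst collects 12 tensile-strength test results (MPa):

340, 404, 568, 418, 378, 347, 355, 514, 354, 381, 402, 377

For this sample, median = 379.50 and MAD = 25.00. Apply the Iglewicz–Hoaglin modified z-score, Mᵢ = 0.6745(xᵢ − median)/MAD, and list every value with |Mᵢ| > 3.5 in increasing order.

514, 568

|Mᵢ| > 3.5 ⇔ |xᵢ − 379.50| > 3.5·25.00/0.6745 = 129.73.
So outliers lie outside [249.77, 509.23].
514: M = 3.63 → outlier.
568: M = 5.09 → outlier.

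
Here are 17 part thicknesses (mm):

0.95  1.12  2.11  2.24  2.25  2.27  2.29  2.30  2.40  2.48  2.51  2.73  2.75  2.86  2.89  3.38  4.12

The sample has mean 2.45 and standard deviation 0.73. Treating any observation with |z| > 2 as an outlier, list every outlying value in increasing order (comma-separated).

Cutoffs at x̄ ± 2s: 2.45 ± 2·0.73 = [0.99, 3.91].
0.95: z = -2.05, |z| > 2 → outlier.
4.12: z = 2.29, |z| > 2 → outlier.
Every other value lies within [0.99, 3.91].

0.95, 4.12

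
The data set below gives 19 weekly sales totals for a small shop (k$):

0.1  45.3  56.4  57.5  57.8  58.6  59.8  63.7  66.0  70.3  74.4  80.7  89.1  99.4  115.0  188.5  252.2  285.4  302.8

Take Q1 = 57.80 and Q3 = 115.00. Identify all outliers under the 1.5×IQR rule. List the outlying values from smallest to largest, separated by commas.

IQR = Q3 − Q1 = 115.00 − 57.80 = 57.20.
Lower fence = Q1 − 1.5·IQR = 57.80 − 85.80 = -28.00.
Upper fence = Q3 + 1.5·IQR = 115.00 + 85.80 = 200.80.
252.2 > 200.80 → outlier.
285.4 > 200.80 → outlier.
302.8 > 200.80 → outlier.
All remaining values lie within [-28.00, 200.80].

252.2, 285.4, 302.8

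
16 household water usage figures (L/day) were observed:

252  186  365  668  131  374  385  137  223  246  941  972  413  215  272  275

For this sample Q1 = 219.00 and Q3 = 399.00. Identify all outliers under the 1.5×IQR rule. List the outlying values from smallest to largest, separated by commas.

IQR = Q3 − Q1 = 399.00 − 219.00 = 180.00.
Lower fence = Q1 − 1.5·IQR = 219.00 − 270.00 = -51.00.
Upper fence = Q3 + 1.5·IQR = 399.00 + 270.00 = 669.00.
941 > 669.00 → outlier.
972 > 669.00 → outlier.
All remaining values lie within [-51.00, 669.00].

941, 972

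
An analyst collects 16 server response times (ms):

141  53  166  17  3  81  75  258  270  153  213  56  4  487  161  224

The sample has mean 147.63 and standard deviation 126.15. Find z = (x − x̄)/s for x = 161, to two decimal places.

z = (161 − 147.63) / 126.15 = 0.11.

0.11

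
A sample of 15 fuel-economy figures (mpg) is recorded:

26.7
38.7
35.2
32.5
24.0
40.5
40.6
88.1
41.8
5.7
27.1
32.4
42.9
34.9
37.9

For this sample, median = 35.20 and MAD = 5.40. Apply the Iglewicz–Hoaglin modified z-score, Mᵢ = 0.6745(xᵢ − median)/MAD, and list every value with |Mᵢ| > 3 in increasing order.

5.7, 88.1

|Mᵢ| > 3 ⇔ |xᵢ − 35.20| > 3·5.40/0.6745 = 24.02.
So outliers lie outside [11.18, 59.22].
5.7: M = -3.68 → outlier.
88.1: M = 6.61 → outlier.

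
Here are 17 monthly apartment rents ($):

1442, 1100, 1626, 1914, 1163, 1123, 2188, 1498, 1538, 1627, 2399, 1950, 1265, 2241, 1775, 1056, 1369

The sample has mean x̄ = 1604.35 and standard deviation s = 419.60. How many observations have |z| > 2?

Cutoffs: x̄ ± 2s = [765.15, 2443.55].
Every value lies within the cutoffs.

0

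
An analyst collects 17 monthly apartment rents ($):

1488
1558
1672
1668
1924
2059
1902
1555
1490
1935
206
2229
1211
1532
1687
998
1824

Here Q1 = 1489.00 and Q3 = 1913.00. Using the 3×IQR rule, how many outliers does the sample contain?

1

IQR = 424.00; fences at 1489.00 − 1272.00 = 217.00 and 1913.00 + 1272.00 = 3185.00.
Outside the cutoffs: 206.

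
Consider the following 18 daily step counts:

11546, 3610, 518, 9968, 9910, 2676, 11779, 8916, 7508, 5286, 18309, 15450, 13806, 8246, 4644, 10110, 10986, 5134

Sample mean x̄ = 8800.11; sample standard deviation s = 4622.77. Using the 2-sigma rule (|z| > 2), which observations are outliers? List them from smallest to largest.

18309

Cutoffs at x̄ ± 2s: 8800.11 ± 2·4622.77 = [-445.43, 18045.65].
18309: z = 2.06, |z| > 2 → outlier.
Every other value lies within [-445.43, 18045.65].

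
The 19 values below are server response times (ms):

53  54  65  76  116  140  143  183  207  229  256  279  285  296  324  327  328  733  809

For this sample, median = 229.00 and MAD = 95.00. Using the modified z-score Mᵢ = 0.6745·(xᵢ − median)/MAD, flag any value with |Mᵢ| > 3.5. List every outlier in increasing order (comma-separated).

733, 809

|Mᵢ| > 3.5 ⇔ |xᵢ − 229.00| > 3.5·95.00/0.6745 = 492.96.
So outliers lie outside [-263.96, 721.96].
733: M = 3.58 → outlier.
809: M = 4.12 → outlier.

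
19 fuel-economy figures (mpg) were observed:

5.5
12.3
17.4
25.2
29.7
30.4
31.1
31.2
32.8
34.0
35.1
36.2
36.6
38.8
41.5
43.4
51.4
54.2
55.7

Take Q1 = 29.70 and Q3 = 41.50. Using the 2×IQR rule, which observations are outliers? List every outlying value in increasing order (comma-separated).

IQR = Q3 − Q1 = 41.50 − 29.70 = 11.80.
Lower fence = Q1 − 2·IQR = 29.70 − 23.60 = 6.10.
Upper fence = Q3 + 2·IQR = 41.50 + 23.60 = 65.10.
5.5 < 6.10 → outlier.
All remaining values lie within [6.10, 65.10].

5.5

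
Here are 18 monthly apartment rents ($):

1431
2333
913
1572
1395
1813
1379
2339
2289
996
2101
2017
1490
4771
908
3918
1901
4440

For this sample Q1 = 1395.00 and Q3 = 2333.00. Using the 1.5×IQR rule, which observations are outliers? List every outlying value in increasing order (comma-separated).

3918, 4440, 4771

IQR = Q3 − Q1 = 2333.00 − 1395.00 = 938.00.
Lower fence = Q1 − 1.5·IQR = 1395.00 − 1407.00 = -12.00.
Upper fence = Q3 + 1.5·IQR = 2333.00 + 1407.00 = 3740.00.
3918 > 3740.00 → outlier.
4440 > 3740.00 → outlier.
4771 > 3740.00 → outlier.
All remaining values lie within [-12.00, 3740.00].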